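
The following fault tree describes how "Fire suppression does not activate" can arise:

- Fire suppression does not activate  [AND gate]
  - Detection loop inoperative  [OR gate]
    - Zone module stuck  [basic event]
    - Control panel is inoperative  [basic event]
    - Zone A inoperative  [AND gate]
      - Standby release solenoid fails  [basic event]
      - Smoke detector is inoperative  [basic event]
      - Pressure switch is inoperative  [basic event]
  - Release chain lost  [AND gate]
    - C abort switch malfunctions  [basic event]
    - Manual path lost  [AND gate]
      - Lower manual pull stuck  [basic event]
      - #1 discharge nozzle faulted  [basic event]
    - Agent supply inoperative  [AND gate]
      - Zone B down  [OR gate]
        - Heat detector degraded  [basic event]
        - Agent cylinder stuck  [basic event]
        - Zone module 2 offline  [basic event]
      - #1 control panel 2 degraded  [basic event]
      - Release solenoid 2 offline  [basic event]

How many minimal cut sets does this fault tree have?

9

Zone A inoperative [AND]: one cut set from each child combined → 1 × 1 × 1 = 1 cut set(s).
Detection loop inoperative [OR]: union of children's cut sets → 3 cut set(s).
Manual path lost [AND]: one cut set from each child combined → 1 × 1 = 1 cut set(s).
Zone B down [OR]: union of children's cut sets → 3 cut set(s).
Agent supply inoperative [AND]: one cut set from each child combined → 3 × 1 × 1 = 3 cut set(s).
Release chain lost [AND]: one cut set from each child combined → 1 × 1 × 3 = 3 cut set(s).
Fire suppression does not activate [AND]: one cut set from each child combined → 3 × 3 = 9 cut set(s).
Minimal cut sets: {#1 control panel 2 degraded, #1 discharge nozzle faulted, C abort switch malfunctions, Heat detector degraded, Lower manual pull stuck, Release solenoid 2 offline, Zone module stuck}; {#1 control panel 2 degraded, #1 discharge nozzle faulted, Agent cylinder stuck, C abort switch malfunctions, Lower manual pull stuck, Release solenoid 2 offline, Zone module stuck}; {#1 control panel 2 degraded, #1 discharge nozzle faulted, C abort switch malfunctions, Lower manual pull stuck, Release solenoid 2 offline, Zone module 2 offline, Zone module stuck}; {#1 control panel 2 degraded, #1 discharge nozzle faulted, C abort switch malfunctions, Control panel is inoperative, Heat detector degraded, Lower manual pull stuck, Release solenoid 2 offline}; {#1 control panel 2 degraded, #1 discharge nozzle faulted, Agent cylinder stuck, C abort switch malfunctions, Control panel is inoperative, Lower manual pull stuck, Release solenoid 2 offline}; {#1 control panel 2 degraded, #1 discharge nozzle faulted, C abort switch malfunctions, Control panel is inoperative, Lower manual pull stuck, Release solenoid 2 offline, Zone module 2 offline}; {#1 control panel 2 degraded, #1 discharge nozzle faulted, C abort switch malfunctions, Heat detector degraded, Lower manual pull stuck, Pressure switch is inoperative, Release solenoid 2 offline, Smoke detector is inoperative, Standby release solenoid fails}; {#1 control panel 2 degraded, #1 discharge nozzle faulted, Agent cylinder stuck, C abort switch malfunctions, Lower manual pull stuck, Pressure switch is inoperative, Release solenoid 2 offline, Smoke detector is inoperative, Standby release solenoid fails}; {#1 control panel 2 degraded, #1 discharge nozzle faulted, C abort switch malfunctions, Lower manual pull stuck, Pressure switch is inoperative, Release solenoid 2 offline, Smoke detector is inoperative, Standby release solenoid fails, Zone module 2 offline}.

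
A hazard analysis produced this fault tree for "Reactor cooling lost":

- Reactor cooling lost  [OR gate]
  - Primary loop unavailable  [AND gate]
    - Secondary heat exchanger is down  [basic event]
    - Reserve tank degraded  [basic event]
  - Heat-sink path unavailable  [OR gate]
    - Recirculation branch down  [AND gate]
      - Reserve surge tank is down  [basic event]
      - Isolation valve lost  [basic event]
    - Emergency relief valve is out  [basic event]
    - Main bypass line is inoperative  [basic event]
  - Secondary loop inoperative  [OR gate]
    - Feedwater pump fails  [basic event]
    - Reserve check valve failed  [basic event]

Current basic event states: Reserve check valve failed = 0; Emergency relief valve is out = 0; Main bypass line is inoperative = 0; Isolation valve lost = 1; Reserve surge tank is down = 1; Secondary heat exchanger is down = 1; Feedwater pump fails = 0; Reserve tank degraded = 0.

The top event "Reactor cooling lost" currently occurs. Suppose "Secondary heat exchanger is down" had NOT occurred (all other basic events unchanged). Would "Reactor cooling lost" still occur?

Counterfactual: set "Secondary heat exchanger is down" to not occurred.
Primary loop unavailable [AND]: Secondary heat exchanger is down=not, Reserve tank degraded=not → not all inputs occur → does not occur.
Recirculation branch down [AND]: Reserve surge tank is down=occurs, Isolation valve lost=occurs → all inputs occur → occurs.
Heat-sink path unavailable [OR]: Recirculation branch down=occurs, Emergency relief valve is out=not, Main bypass line is inoperative=not → at least one input occurs → occurs.
Secondary loop inoperative [OR]: Feedwater pump fails=not, Reserve check valve failed=not → no input occurs → does not occur.
Reactor cooling lost [OR]: Primary loop unavailable=not, Heat-sink path unavailable=occurs, Secondary loop inoperative=not → at least one input occurs → occurs.

Yes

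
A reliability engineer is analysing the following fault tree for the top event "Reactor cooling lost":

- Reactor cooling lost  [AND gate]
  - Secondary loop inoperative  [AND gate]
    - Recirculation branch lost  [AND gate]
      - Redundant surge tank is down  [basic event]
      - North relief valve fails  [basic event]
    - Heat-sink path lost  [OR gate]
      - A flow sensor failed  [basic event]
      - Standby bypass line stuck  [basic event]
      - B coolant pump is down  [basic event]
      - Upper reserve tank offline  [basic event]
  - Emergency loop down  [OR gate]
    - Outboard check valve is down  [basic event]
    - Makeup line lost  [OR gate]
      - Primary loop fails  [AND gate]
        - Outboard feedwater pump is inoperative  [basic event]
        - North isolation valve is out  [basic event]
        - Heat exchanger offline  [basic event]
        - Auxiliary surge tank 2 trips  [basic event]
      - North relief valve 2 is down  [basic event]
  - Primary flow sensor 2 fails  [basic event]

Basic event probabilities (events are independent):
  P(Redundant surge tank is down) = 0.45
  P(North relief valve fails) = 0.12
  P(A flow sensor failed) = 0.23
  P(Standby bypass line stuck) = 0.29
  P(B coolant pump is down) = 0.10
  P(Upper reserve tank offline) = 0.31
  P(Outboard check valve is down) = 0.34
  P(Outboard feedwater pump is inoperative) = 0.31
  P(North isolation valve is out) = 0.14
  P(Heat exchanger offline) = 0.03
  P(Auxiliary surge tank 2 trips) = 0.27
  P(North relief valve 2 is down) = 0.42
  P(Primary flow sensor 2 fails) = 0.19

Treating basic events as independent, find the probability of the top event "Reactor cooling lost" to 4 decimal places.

0.0042

P(Recirculation branch lost) [AND] = 0.45 × 0.12 = 0.054000
P(Heat-sink path lost) [OR] = 1 − (1−0.23) × (1−0.29) × (1−0.10) × (1−0.31) = 0.660499
P(Secondary loop inoperative) [AND] = 0.054000 × 0.660499 = 0.035667
P(Primary loop fails) [AND] = 0.31 × 0.14 × 0.03 × 0.27 = 0.000352
P(Makeup line lost) [OR] = 1 − (1−0.000352) × (1−0.42) = 0.420204
P(Emergency loop down) [OR] = 1 − (1−0.34) × (1−0.420204) = 0.617335
P(Reactor cooling lost) [AND] = 0.035667 × 0.617335 × 0.19 = 0.004184
Rounded to 4 decimal places: P(Reactor cooling lost) ≈ 0.0042.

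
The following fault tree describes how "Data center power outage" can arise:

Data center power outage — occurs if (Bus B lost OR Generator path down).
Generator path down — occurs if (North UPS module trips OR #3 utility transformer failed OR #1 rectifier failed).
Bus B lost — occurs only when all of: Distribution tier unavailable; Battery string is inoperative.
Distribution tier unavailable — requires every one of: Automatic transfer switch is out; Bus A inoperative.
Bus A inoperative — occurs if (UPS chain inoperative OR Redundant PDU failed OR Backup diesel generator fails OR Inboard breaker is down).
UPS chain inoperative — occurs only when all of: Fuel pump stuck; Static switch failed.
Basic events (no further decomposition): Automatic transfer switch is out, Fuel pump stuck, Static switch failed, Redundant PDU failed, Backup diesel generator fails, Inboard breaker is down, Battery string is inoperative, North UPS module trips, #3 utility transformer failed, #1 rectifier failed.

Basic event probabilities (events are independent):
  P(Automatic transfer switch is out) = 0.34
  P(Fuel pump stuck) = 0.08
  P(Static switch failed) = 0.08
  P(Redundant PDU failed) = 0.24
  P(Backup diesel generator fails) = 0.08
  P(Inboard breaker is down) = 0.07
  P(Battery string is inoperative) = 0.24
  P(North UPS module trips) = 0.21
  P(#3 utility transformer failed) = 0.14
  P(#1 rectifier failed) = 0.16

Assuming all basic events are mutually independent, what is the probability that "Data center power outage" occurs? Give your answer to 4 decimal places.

0.4458

P(UPS chain inoperative) [AND] = 0.08 × 0.08 = 0.006400
P(Bus A inoperative) [OR] = 1 − (1−0.006400) × (1−0.24) × (1−0.08) × (1−0.07) = 0.353906
P(Distribution tier unavailable) [AND] = 0.34 × 0.353906 = 0.120328
P(Bus B lost) [AND] = 0.120328 × 0.24 = 0.028879
P(Generator path down) [OR] = 1 − (1−0.21) × (1−0.14) × (1−0.16) = 0.429304
P(Data center power outage) [OR] = 1 − (1−0.028879) × (1−0.429304) = 0.445785
Rounded to 4 decimal places: P(Data center power outage) ≈ 0.4458.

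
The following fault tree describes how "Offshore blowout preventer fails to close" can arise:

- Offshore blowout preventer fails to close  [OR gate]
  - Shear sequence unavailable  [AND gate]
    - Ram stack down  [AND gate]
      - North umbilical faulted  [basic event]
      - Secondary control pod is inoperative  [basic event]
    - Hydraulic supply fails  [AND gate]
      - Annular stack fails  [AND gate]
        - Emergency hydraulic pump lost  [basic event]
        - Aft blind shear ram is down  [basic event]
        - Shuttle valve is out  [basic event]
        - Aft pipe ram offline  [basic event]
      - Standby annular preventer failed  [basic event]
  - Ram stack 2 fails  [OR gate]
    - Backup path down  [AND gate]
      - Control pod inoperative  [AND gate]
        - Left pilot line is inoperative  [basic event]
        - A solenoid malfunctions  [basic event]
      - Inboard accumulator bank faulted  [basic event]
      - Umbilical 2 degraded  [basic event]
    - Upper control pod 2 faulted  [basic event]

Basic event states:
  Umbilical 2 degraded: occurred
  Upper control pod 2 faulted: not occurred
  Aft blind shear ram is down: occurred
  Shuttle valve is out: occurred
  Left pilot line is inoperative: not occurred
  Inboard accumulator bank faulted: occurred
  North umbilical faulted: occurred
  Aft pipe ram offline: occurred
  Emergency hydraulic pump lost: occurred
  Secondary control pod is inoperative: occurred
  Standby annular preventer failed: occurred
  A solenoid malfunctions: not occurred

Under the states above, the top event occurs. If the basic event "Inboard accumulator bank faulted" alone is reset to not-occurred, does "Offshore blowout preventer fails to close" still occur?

Counterfactual: set "Inboard accumulator bank faulted" to not occurred.
Ram stack down [AND]: North umbilical faulted=occurs, Secondary control pod is inoperative=occurs → all inputs occur → occurs.
Annular stack fails [AND]: Emergency hydraulic pump lost=occurs, Aft blind shear ram is down=occurs, Shuttle valve is out=occurs, Aft pipe ram offline=occurs → all inputs occur → occurs.
Hydraulic supply fails [AND]: Annular stack fails=occurs, Standby annular preventer failed=occurs → all inputs occur → occurs.
Shear sequence unavailable [AND]: Ram stack down=occurs, Hydraulic supply fails=occurs → all inputs occur → occurs.
Control pod inoperative [AND]: Left pilot line is inoperative=not, A solenoid malfunctions=not → not all inputs occur → does not occur.
Backup path down [AND]: Control pod inoperative=not, Inboard accumulator bank faulted=not, Umbilical 2 degraded=occurs → not all inputs occur → does not occur.
Ram stack 2 fails [OR]: Backup path down=not, Upper control pod 2 faulted=not → no input occurs → does not occur.
Offshore blowout preventer fails to close [OR]: Shear sequence unavailable=occurs, Ram stack 2 fails=not → at least one input occurs → occurs.

Yes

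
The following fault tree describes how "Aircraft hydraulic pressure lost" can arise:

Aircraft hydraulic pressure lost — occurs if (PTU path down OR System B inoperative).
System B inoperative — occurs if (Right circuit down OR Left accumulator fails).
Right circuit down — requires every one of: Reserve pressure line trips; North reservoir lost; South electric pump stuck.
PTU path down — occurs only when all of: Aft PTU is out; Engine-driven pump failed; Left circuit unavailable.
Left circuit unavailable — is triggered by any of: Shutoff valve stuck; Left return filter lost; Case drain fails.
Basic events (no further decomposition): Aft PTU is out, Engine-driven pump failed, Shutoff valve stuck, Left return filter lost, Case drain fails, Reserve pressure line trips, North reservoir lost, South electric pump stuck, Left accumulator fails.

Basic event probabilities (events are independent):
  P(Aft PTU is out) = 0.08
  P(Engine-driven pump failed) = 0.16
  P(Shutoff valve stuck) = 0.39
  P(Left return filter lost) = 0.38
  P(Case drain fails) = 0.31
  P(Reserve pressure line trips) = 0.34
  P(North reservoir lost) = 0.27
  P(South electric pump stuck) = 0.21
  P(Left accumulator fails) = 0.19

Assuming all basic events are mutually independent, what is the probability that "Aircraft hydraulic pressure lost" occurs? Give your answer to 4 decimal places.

0.2131

P(Left circuit unavailable) [OR] = 1 − (1−0.39) × (1−0.38) × (1−0.31) = 0.739042
P(PTU path down) [AND] = 0.08 × 0.16 × 0.739042 = 0.009460
P(Right circuit down) [AND] = 0.34 × 0.27 × 0.21 = 0.019278
P(System B inoperative) [OR] = 1 − (1−0.019278) × (1−0.19) = 0.205615
P(Aircraft hydraulic pressure lost) [OR] = 1 − (1−0.009460) × (1−0.205615) = 0.213130
Rounded to 4 decimal places: P(Aircraft hydraulic pressure lost) ≈ 0.2131.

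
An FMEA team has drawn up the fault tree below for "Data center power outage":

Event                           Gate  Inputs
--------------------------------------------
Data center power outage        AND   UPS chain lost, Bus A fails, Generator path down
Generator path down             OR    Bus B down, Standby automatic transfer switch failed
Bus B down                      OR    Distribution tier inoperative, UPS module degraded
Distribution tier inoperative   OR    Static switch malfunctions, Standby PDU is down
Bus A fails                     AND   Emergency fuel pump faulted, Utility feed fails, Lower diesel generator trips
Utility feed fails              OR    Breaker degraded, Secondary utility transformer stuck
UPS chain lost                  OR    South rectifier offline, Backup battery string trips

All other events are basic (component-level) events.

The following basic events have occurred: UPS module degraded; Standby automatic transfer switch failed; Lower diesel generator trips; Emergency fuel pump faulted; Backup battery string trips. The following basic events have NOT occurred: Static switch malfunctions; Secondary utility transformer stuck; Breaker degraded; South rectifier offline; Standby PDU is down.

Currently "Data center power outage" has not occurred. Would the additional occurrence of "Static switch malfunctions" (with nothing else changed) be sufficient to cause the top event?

No

Counterfactual: set "Static switch malfunctions" to occurred.
UPS chain lost [OR]: South rectifier offline=not, Backup battery string trips=occurs → at least one input occurs → occurs.
Utility feed fails [OR]: Breaker degraded=not, Secondary utility transformer stuck=not → no input occurs → does not occur.
Bus A fails [AND]: Emergency fuel pump faulted=occurs, Utility feed fails=not, Lower diesel generator trips=occurs → not all inputs occur → does not occur.
Distribution tier inoperative [OR]: Static switch malfunctions=occurs, Standby PDU is down=not → at least one input occurs → occurs.
Bus B down [OR]: Distribution tier inoperative=occurs, UPS module degraded=occurs → at least one input occurs → occurs.
Generator path down [OR]: Bus B down=occurs, Standby automatic transfer switch failed=occurs → at least one input occurs → occurs.
Data center power outage [AND]: UPS chain lost=occurs, Bus A fails=not, Generator path down=occurs → not all inputs occur → does not occur.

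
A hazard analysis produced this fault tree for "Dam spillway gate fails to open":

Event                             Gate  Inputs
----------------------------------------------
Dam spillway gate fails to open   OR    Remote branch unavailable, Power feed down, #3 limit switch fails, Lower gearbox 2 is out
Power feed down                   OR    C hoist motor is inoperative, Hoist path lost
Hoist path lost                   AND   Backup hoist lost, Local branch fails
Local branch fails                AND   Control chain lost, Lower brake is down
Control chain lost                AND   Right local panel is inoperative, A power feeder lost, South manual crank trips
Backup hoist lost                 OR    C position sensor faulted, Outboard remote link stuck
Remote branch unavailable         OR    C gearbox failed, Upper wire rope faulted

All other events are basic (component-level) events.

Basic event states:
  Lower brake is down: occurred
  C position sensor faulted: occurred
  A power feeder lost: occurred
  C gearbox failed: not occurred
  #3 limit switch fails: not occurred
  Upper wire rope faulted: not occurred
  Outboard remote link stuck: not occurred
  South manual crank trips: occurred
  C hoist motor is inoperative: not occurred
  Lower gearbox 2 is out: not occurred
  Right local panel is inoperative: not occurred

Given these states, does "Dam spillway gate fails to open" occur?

Remote branch unavailable [OR]: C gearbox failed=not, Upper wire rope faulted=not → no input occurs → does not occur.
Backup hoist lost [OR]: C position sensor faulted=occurs, Outboard remote link stuck=not → at least one input occurs → occurs.
Control chain lost [AND]: Right local panel is inoperative=not, A power feeder lost=occurs, South manual crank trips=occurs → not all inputs occur → does not occur.
Local branch fails [AND]: Control chain lost=not, Lower brake is down=occurs → not all inputs occur → does not occur.
Hoist path lost [AND]: Backup hoist lost=occurs, Local branch fails=not → not all inputs occur → does not occur.
Power feed down [OR]: C hoist motor is inoperative=not, Hoist path lost=not → no input occurs → does not occur.
Dam spillway gate fails to open [OR]: Remote branch unavailable=not, Power feed down=not, #3 limit switch fails=not, Lower gearbox 2 is out=not → no input occurs → does not occur.

No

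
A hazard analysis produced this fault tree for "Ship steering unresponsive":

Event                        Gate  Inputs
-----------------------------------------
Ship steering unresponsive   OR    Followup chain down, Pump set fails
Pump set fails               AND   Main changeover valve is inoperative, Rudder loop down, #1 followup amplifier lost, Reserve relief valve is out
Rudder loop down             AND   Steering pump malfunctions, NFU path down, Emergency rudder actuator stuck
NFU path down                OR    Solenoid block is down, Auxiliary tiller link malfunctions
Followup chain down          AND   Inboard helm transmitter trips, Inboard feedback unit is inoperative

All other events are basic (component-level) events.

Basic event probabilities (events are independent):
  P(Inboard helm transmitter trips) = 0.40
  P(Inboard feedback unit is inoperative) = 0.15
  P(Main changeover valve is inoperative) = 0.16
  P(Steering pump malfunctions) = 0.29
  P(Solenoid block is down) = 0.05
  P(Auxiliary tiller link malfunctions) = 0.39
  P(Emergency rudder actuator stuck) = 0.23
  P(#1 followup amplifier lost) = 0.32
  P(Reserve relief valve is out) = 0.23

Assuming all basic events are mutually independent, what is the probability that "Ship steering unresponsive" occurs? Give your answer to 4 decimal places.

0.0603

P(Followup chain down) [AND] = 0.40 × 0.15 = 0.060000
P(NFU path down) [OR] = 1 − (1−0.05) × (1−0.39) = 0.420500
P(Rudder loop down) [AND] = 0.29 × 0.420500 × 0.23 = 0.028047
P(Pump set fails) [AND] = 0.16 × 0.028047 × 0.32 × 0.23 = 0.000330
P(Ship steering unresponsive) [OR] = 1 − (1−0.060000) × (1−0.000330) = 0.060310
Rounded to 4 decimal places: P(Ship steering unresponsive) ≈ 0.0603.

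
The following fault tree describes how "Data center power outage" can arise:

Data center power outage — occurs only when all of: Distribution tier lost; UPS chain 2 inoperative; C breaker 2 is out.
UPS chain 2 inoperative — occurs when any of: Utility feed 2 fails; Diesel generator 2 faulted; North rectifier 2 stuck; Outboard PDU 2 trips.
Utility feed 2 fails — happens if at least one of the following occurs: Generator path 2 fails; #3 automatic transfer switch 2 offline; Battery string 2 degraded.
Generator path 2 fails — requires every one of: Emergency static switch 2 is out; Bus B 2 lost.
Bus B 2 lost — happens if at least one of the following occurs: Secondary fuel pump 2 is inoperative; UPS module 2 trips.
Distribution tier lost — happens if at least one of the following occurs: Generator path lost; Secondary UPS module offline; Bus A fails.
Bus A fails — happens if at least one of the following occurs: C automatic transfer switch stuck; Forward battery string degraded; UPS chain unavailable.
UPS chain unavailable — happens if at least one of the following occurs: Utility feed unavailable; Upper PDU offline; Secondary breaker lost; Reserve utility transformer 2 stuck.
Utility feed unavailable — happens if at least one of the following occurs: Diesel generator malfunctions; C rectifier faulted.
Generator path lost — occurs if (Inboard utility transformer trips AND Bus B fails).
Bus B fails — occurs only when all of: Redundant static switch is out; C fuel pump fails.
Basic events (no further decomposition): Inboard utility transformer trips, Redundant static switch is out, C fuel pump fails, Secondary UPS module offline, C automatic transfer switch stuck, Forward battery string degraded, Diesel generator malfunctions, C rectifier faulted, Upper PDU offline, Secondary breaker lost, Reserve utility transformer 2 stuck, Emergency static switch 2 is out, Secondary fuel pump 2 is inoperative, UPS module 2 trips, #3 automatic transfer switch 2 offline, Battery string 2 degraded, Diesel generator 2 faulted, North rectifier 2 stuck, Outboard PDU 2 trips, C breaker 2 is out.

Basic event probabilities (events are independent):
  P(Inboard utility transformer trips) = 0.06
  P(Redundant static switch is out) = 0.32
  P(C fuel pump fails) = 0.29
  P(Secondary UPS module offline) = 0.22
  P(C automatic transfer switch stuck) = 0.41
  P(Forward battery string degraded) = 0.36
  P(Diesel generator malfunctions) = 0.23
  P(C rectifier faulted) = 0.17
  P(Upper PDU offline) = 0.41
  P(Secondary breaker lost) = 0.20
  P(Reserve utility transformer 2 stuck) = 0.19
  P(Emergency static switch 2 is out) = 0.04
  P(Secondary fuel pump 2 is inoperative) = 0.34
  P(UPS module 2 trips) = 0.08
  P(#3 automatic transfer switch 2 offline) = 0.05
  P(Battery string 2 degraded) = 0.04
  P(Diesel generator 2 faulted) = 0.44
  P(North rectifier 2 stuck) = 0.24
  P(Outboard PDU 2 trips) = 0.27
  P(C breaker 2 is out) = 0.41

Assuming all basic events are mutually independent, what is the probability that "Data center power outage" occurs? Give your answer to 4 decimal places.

P(Bus B fails) [AND] = 0.32 × 0.29 = 0.092800
P(Generator path lost) [AND] = 0.06 × 0.092800 = 0.005568
P(Utility feed unavailable) [OR] = 1 − (1−0.23) × (1−0.17) = 0.360900
P(UPS chain unavailable) [OR] = 1 − (1−0.360900) × (1−0.41) × (1−0.20) × (1−0.19) = 0.755659
P(Bus A fails) [OR] = 1 − (1−0.41) × (1−0.36) × (1−0.755659) = 0.907737
P(Distribution tier lost) [OR] = 1 − (1−0.005568) × (1−0.22) × (1−0.907737) = 0.928436
P(Bus B 2 lost) [OR] = 1 − (1−0.34) × (1−0.08) = 0.392800
P(Generator path 2 fails) [AND] = 0.04 × 0.392800 = 0.015712
P(Utility feed 2 fails) [OR] = 1 − (1−0.015712) × (1−0.05) × (1−0.04) = 0.102329
P(UPS chain 2 inoperative) [OR] = 1 − (1−0.102329) × (1−0.44) × (1−0.24) × (1−0.27) = 0.721104
P(Data center power outage) [AND] = 0.928436 × 0.721104 × 0.41 = 0.274495
Rounded to 4 decimal places: P(Data center power outage) ≈ 0.2745.

0.2745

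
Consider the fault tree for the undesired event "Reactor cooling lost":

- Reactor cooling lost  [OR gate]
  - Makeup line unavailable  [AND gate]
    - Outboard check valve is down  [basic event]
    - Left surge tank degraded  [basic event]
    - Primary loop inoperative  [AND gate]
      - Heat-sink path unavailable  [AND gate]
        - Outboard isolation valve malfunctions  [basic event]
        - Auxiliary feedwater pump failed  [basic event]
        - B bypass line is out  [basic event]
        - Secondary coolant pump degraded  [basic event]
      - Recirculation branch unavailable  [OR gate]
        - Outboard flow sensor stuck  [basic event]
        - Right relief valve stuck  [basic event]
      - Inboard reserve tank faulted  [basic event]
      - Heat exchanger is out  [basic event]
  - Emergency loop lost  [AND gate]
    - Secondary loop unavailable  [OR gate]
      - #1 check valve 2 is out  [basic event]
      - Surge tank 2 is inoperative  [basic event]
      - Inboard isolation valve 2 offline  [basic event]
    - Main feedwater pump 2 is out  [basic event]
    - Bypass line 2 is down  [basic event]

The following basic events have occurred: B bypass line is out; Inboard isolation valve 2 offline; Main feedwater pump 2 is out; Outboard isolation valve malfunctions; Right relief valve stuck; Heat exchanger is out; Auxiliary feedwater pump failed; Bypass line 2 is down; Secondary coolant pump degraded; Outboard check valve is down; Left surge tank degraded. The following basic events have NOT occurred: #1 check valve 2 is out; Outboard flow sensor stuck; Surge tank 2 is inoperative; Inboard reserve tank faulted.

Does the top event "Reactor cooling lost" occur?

Heat-sink path unavailable [AND]: Outboard isolation valve malfunctions=occurs, Auxiliary feedwater pump failed=occurs, B bypass line is out=occurs, Secondary coolant pump degraded=occurs → all inputs occur → occurs.
Recirculation branch unavailable [OR]: Outboard flow sensor stuck=not, Right relief valve stuck=occurs → at least one input occurs → occurs.
Primary loop inoperative [AND]: Heat-sink path unavailable=occurs, Recirculation branch unavailable=occurs, Inboard reserve tank faulted=not, Heat exchanger is out=occurs → not all inputs occur → does not occur.
Makeup line unavailable [AND]: Outboard check valve is down=occurs, Left surge tank degraded=occurs, Primary loop inoperative=not → not all inputs occur → does not occur.
Secondary loop unavailable [OR]: #1 check valve 2 is out=not, Surge tank 2 is inoperative=not, Inboard isolation valve 2 offline=occurs → at least one input occurs → occurs.
Emergency loop lost [AND]: Secondary loop unavailable=occurs, Main feedwater pump 2 is out=occurs, Bypass line 2 is down=occurs → all inputs occur → occurs.
Reactor cooling lost [OR]: Makeup line unavailable=not, Emergency loop lost=occurs → at least one input occurs → occurs.

Yes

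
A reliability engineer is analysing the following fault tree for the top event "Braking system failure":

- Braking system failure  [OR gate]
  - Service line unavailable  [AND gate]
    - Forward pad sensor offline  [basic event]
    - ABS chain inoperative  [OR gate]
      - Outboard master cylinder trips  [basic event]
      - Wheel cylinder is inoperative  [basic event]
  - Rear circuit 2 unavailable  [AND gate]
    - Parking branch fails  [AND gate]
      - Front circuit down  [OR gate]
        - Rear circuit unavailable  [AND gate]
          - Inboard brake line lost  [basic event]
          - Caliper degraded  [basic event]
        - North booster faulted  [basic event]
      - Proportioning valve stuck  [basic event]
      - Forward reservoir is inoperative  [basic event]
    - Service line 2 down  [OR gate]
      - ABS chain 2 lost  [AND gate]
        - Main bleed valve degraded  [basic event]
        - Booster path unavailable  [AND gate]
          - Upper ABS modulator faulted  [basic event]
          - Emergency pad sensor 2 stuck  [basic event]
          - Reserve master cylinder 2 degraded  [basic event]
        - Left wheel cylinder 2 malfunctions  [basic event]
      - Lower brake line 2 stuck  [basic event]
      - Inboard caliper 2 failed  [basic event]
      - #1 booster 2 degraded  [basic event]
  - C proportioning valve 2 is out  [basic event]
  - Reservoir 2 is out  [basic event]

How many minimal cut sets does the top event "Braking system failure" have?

12

ABS chain inoperative [OR]: union of children's cut sets → 2 cut set(s).
Service line unavailable [AND]: one cut set from each child combined → 1 × 2 = 2 cut set(s).
Rear circuit unavailable [AND]: one cut set from each child combined → 1 × 1 = 1 cut set(s).
Front circuit down [OR]: union of children's cut sets → 2 cut set(s).
Parking branch fails [AND]: one cut set from each child combined → 2 × 1 × 1 = 2 cut set(s).
Booster path unavailable [AND]: one cut set from each child combined → 1 × 1 × 1 = 1 cut set(s).
ABS chain 2 lost [AND]: one cut set from each child combined → 1 × 1 × 1 = 1 cut set(s).
Service line 2 down [OR]: union of children's cut sets → 4 cut set(s).
Rear circuit 2 unavailable [AND]: one cut set from each child combined → 2 × 4 = 8 cut set(s).
Braking system failure [OR]: union of children's cut sets → 12 cut set(s).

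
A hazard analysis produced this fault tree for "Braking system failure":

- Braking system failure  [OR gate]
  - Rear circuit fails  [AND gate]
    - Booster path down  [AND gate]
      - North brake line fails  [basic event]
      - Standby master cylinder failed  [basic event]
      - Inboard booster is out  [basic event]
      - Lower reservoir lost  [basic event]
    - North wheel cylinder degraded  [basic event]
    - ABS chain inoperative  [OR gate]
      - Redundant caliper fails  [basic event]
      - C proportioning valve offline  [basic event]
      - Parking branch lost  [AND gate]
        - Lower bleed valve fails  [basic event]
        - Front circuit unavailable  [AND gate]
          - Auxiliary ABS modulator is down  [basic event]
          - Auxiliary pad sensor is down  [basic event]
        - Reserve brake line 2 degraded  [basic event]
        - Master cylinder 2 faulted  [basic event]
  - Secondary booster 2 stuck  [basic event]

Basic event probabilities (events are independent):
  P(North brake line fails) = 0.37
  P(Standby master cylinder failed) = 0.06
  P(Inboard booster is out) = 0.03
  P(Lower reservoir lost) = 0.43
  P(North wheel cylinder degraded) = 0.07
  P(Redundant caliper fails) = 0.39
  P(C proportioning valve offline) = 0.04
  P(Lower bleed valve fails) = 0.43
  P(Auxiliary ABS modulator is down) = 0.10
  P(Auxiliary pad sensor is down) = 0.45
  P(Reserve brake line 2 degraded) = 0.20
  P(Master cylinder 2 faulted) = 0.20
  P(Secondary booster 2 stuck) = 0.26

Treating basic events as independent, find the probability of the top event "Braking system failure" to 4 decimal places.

P(Booster path down) [AND] = 0.37 × 0.06 × 0.03 × 0.43 = 0.000286
P(Front circuit unavailable) [AND] = 0.10 × 0.45 = 0.045000
P(Parking branch lost) [AND] = 0.43 × 0.045000 × 0.20 × 0.20 = 0.000774
P(ABS chain inoperative) [OR] = 1 − (1−0.39) × (1−0.04) × (1−0.000774) = 0.414853
P(Rear circuit fails) [AND] = 0.000286 × 0.07 × 0.414853 = 0.000008
P(Braking system failure) [OR] = 1 − (1−0.000008) × (1−0.26) = 0.260006
Rounded to 4 decimal places: P(Braking system failure) ≈ 0.2600.

0.2600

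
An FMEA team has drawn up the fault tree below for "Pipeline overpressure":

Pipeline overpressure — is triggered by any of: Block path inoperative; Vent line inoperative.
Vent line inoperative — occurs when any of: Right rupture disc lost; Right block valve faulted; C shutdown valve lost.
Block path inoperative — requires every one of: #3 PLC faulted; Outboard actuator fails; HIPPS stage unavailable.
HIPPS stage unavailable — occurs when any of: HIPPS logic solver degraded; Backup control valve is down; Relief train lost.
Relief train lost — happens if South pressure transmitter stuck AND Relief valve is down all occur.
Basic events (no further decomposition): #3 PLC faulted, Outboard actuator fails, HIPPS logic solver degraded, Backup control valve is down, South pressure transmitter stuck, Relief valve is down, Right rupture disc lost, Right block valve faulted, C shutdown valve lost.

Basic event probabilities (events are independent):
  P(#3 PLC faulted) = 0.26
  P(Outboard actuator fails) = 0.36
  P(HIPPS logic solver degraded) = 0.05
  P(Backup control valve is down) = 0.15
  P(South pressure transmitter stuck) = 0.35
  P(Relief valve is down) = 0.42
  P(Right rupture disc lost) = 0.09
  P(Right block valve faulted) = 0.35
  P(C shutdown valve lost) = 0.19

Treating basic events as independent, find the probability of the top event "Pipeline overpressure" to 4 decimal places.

P(Relief train lost) [AND] = 0.35 × 0.42 = 0.147000
P(HIPPS stage unavailable) [OR] = 1 − (1−0.05) × (1−0.15) × (1−0.147000) = 0.311203
P(Block path inoperative) [AND] = 0.26 × 0.36 × 0.311203 = 0.029129
P(Vent line inoperative) [OR] = 1 − (1−0.09) × (1−0.35) × (1−0.19) = 0.520885
P(Pipeline overpressure) [OR] = 1 − (1−0.029129) × (1−0.520885) = 0.534841
Rounded to 4 decimal places: P(Pipeline overpressure) ≈ 0.5348.

0.5348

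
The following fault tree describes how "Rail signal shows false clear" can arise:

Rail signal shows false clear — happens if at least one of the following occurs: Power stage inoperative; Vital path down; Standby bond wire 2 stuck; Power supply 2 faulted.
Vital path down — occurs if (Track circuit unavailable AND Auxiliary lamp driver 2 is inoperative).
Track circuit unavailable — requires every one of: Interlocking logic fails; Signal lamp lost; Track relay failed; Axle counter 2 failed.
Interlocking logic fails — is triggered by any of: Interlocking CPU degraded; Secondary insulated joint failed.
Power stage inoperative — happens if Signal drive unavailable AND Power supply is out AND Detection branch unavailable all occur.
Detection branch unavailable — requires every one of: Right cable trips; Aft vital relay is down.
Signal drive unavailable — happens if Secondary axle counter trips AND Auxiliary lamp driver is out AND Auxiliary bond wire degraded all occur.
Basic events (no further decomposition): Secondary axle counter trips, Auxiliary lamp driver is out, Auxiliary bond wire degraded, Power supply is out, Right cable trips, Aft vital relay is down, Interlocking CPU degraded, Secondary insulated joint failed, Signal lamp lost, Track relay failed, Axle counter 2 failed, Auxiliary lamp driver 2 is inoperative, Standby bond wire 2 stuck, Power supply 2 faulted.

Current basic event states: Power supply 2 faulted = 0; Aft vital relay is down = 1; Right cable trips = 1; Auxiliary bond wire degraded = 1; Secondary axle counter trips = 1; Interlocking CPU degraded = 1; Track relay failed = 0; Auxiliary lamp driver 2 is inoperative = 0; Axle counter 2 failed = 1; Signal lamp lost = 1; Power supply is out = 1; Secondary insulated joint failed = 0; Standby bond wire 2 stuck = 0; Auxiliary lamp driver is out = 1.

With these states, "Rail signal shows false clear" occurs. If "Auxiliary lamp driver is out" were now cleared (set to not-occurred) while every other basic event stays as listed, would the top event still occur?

No

Counterfactual: set "Auxiliary lamp driver is out" to not occurred.
Signal drive unavailable [AND]: Secondary axle counter trips=occurs, Auxiliary lamp driver is out=not, Auxiliary bond wire degraded=occurs → not all inputs occur → does not occur.
Detection branch unavailable [AND]: Right cable trips=occurs, Aft vital relay is down=occurs → all inputs occur → occurs.
Power stage inoperative [AND]: Signal drive unavailable=not, Power supply is out=occurs, Detection branch unavailable=occurs → not all inputs occur → does not occur.
Interlocking logic fails [OR]: Interlocking CPU degraded=occurs, Secondary insulated joint failed=not → at least one input occurs → occurs.
Track circuit unavailable [AND]: Interlocking logic fails=occurs, Signal lamp lost=occurs, Track relay failed=not, Axle counter 2 failed=occurs → not all inputs occur → does not occur.
Vital path down [AND]: Track circuit unavailable=not, Auxiliary lamp driver 2 is inoperative=not → not all inputs occur → does not occur.
Rail signal shows false clear [OR]: Power stage inoperative=not, Vital path down=not, Standby bond wire 2 stuck=not, Power supply 2 faulted=not → no input occurs → does not occur.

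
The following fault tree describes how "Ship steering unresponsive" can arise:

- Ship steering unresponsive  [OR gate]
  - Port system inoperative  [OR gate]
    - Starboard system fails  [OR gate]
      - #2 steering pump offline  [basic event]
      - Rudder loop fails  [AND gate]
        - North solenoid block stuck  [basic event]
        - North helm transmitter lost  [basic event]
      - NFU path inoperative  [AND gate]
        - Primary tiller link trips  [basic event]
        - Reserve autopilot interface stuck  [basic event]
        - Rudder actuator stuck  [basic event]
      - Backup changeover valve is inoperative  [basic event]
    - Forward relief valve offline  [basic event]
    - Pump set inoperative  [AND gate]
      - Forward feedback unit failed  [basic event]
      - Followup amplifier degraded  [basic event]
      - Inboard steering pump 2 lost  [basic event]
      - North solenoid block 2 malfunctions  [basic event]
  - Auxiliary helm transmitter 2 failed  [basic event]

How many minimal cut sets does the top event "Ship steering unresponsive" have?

Rudder loop fails [AND]: one cut set from each child combined → 1 × 1 = 1 cut set(s).
NFU path inoperative [AND]: one cut set from each child combined → 1 × 1 × 1 = 1 cut set(s).
Starboard system fails [OR]: union of children's cut sets → 4 cut set(s).
Pump set inoperative [AND]: one cut set from each child combined → 1 × 1 × 1 × 1 = 1 cut set(s).
Port system inoperative [OR]: union of children's cut sets → 6 cut set(s).
Ship steering unresponsive [OR]: union of children's cut sets → 7 cut set(s).
Minimal cut sets: {#2 steering pump offline}; {North helm transmitter lost, North solenoid block stuck}; {Primary tiller link trips, Reserve autopilot interface stuck, Rudder actuator stuck}; {Backup changeover valve is inoperative}; {Forward relief valve offline}; {Followup amplifier degraded, Forward feedback unit failed, Inboard steering pump 2 lost, North solenoid block 2 malfunctions}; {Auxiliary helm transmitter 2 failed}.

7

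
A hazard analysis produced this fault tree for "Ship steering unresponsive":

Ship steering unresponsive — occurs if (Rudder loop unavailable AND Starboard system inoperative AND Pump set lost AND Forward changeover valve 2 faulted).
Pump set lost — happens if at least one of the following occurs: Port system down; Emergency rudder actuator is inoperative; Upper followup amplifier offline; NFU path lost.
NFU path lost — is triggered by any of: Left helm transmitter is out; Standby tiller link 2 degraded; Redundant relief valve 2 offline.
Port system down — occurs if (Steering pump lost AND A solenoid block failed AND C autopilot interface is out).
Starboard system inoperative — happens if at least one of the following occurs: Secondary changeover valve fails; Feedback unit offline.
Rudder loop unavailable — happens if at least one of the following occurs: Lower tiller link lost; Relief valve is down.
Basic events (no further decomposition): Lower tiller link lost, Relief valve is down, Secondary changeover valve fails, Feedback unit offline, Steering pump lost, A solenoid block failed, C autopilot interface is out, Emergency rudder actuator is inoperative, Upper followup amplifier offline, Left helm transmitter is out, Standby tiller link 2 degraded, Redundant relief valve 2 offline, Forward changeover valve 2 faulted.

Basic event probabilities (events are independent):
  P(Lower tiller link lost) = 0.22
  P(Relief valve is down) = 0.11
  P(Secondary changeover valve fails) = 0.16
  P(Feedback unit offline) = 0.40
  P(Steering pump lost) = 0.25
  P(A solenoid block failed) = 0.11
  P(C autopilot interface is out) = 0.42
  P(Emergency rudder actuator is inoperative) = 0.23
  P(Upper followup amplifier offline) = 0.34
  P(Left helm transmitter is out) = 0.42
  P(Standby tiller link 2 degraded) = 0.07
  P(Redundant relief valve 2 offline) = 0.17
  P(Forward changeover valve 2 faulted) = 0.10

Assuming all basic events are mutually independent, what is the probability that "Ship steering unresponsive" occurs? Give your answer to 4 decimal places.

P(Rudder loop unavailable) [OR] = 1 − (1−0.22) × (1−0.11) = 0.305800
P(Starboard system inoperative) [OR] = 1 − (1−0.16) × (1−0.40) = 0.496000
P(Port system down) [AND] = 0.25 × 0.11 × 0.42 = 0.011550
P(NFU path lost) [OR] = 1 − (1−0.42) × (1−0.07) × (1−0.17) = 0.552298
P(Pump set lost) [OR] = 1 − (1−0.011550) × (1−0.23) × (1−0.34) × (1−0.552298) = 0.775106
P(Ship steering unresponsive) [AND] = 0.305800 × 0.496000 × 0.775106 × 0.10 = 0.011757
Rounded to 4 decimal places: P(Ship steering unresponsive) ≈ 0.0118.

0.0118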